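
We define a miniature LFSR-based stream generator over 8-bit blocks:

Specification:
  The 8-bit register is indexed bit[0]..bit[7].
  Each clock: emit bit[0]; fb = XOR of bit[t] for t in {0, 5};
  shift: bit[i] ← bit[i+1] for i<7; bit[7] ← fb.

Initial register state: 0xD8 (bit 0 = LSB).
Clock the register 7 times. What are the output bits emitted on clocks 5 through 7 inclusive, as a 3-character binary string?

reg_0 = 0xD8
clock 1: out=0, reg = 0x6C
clock 2: out=0, reg = 0xB6
clock 3: out=0, reg = 0xDB
clock 4: out=1, reg = 0xED
clock 5: out=1, reg = 0x76
clock 6: out=0, reg = 0xBB
clock 7: out=1, reg = 0x5D

101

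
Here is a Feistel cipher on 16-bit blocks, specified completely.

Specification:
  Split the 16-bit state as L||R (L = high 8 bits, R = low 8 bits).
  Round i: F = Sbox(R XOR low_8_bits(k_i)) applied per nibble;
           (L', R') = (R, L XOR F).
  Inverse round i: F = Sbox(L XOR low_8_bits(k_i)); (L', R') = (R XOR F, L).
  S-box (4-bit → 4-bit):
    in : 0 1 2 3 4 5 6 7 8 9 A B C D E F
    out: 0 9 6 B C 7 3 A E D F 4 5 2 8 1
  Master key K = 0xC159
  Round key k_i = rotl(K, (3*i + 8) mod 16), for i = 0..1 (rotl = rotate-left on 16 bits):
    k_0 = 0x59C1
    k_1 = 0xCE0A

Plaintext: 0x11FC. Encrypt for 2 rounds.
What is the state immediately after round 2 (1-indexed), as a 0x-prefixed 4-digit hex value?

0xA301

s_0 = plaintext = 0x11FC
s_1 = Round(s_0, k_0) = 0xFCA3
s_2 = Round(s_1, k_1) = 0xA301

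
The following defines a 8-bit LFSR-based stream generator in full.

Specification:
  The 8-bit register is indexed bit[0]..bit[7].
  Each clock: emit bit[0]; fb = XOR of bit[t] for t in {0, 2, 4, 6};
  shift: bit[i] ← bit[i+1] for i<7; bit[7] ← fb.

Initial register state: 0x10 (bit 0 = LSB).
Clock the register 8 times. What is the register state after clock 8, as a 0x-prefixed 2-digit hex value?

0x41

reg_0 = 0x10
clock 1: out=0, reg = 0x88
clock 2: out=0, reg = 0x44
clock 3: out=0, reg = 0x22
clock 4: out=0, reg = 0x11
clock 5: out=1, reg = 0x08
clock 6: out=0, reg = 0x04
clock 7: out=0, reg = 0x82
clock 8: out=0, reg = 0x41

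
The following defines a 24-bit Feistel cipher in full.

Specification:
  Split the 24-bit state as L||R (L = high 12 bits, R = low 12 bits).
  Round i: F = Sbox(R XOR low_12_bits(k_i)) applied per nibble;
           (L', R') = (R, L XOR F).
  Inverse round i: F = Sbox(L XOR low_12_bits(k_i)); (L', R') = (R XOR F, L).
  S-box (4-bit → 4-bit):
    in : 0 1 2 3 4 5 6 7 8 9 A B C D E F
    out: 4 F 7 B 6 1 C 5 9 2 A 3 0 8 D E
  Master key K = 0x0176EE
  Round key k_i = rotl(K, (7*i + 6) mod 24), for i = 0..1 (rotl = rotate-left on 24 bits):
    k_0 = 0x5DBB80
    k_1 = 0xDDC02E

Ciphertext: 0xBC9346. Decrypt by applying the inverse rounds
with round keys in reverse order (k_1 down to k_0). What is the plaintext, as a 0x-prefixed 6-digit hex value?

s_0 = ciphertext = 0xBC9346
s_1 = InvRound(s_0, k_1) = 0x093BC9
s_2 = InvRound(s_1, k_0) = 0x832093

0x832093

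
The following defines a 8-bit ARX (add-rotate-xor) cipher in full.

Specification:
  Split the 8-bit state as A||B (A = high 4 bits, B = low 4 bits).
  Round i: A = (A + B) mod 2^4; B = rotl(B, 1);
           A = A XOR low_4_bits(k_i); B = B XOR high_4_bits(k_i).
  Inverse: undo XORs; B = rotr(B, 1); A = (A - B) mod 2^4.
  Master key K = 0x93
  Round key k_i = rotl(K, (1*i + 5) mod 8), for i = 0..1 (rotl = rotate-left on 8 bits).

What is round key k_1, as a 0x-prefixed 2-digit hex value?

K = 0x93
k_0 = rotl(K, (1*0+5) mod 8) = rotl(K, 5) = 0x72
k_1 = rotl(K, (1*1+5) mod 8) = rotl(K, 6) = 0xE4

0xE4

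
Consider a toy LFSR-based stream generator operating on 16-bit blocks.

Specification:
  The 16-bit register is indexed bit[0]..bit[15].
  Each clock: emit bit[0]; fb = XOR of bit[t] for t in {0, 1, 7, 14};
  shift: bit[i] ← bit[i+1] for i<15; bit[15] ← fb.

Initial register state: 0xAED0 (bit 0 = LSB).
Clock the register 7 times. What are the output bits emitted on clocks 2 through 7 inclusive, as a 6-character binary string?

000101

reg_0 = 0xAED0
clock 1: out=0, reg = 0xD768
clock 2: out=0, reg = 0xEBB4
clock 3: out=0, reg = 0x75DA
clock 4: out=0, reg = 0xBAED
clock 5: out=1, reg = 0x5D76
clock 6: out=0, reg = 0x2EBB
clock 7: out=1, reg = 0x975D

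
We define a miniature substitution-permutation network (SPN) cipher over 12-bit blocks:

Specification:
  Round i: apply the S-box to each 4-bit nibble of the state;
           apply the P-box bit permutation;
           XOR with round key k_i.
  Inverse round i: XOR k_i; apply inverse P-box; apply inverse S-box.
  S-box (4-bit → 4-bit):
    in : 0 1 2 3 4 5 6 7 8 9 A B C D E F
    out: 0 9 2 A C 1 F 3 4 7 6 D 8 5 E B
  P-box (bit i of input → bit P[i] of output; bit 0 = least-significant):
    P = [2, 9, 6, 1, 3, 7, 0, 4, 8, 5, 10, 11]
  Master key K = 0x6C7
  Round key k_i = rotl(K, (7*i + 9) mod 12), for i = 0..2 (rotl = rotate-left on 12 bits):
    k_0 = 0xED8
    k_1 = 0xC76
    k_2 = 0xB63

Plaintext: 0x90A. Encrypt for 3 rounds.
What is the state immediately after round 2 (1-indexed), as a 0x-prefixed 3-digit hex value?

0x90F

s_0 = plaintext = 0x90A
s_1 = Round(s_0, k_0) = 0x9B8
s_2 = Round(s_1, k_1) = 0x90F
s_3 = Round(s_2, k_2) = 0xC45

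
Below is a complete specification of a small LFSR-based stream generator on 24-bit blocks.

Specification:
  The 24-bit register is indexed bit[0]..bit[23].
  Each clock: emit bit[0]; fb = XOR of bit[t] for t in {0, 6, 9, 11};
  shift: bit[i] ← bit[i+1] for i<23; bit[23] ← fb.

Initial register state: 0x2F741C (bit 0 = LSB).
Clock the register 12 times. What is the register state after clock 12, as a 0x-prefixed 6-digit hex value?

reg_0 = 0x2F741C
clock 1: out=0, reg = 0x17BA0E
clock 2: out=0, reg = 0x0BDD07
clock 3: out=1, reg = 0x05EE83
clock 4: out=1, reg = 0x82F741
clock 5: out=1, reg = 0xC17BA0
clock 6: out=0, reg = 0x60BDD0
clock 7: out=0, reg = 0x305EE8
clock 8: out=0, reg = 0x982F74
clock 9: out=0, reg = 0xCC17BA
clock 10: out=0, reg = 0xE60BDD
clock 11: out=1, reg = 0x7305EE
clock 12: out=0, reg = 0xB982F7

0xB982F7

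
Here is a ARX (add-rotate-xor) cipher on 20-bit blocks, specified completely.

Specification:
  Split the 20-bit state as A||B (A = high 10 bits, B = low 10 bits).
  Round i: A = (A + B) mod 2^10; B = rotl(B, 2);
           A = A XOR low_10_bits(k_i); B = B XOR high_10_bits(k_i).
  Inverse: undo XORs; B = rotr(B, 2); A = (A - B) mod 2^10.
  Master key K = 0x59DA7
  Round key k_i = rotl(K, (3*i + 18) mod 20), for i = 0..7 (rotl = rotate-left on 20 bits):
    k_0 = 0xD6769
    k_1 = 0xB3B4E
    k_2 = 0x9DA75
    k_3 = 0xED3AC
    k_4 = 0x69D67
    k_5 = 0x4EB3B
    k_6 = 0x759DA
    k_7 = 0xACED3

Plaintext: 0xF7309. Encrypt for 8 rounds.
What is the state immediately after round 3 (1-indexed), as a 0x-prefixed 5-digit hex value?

s_0 = plaintext = 0xF7309
s_1 = Round(s_0, k_0) = 0x6337E
s_2 = Round(s_1, k_1) = 0x91335
s_3 = Round(s_2, k_2) = 0xC32A1
s_4 = Round(s_3, k_3) = 0x80532
s_5 = Round(s_4, k_4) = 0x9516E
s_6 = Round(s_5, k_5) = 0x3E483
s_7 = Round(s_6, k_6) = 0x29BDA
s_8 = Round(s_7, k_7) = 0x94DD8

0xC32A1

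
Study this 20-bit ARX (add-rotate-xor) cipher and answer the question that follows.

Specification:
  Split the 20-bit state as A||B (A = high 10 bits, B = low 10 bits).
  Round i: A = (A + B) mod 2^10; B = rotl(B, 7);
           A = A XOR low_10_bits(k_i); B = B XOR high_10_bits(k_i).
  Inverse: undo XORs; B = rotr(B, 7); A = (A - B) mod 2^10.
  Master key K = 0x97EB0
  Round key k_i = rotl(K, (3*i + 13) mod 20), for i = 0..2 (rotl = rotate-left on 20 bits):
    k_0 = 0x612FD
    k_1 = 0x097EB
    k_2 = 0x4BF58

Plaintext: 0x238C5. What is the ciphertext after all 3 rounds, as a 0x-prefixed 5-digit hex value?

0x0FE67

s_0 = plaintext = 0x238C5
s_1 = Round(s_0, k_0) = 0xEBB1C
s_2 = Round(s_1, k_1) = 0x48646
s_3 = Round(s_2, k_2) = 0x0FE67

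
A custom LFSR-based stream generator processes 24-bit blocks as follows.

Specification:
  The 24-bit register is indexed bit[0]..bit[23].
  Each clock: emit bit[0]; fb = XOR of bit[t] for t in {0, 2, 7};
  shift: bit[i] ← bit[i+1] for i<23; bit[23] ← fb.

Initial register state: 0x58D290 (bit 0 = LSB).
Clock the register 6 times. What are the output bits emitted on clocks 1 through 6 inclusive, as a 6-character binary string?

reg_0 = 0x58D290
clock 1: out=0, reg = 0xAC6948
clock 2: out=0, reg = 0x5634A4
clock 3: out=0, reg = 0x2B1A52
clock 4: out=0, reg = 0x158D29
clock 5: out=1, reg = 0x8AC694
clock 6: out=0, reg = 0x45634A

000010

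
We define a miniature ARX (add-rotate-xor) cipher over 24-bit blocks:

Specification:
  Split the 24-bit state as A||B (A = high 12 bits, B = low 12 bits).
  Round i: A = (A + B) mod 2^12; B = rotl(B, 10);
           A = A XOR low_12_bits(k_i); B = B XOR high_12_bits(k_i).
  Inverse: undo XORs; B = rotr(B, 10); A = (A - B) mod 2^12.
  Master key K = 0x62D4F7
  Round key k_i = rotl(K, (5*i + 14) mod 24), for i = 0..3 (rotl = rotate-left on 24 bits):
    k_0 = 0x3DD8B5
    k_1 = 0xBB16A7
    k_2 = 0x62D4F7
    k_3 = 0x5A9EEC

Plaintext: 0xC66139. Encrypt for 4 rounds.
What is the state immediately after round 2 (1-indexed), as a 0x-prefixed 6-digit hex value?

0xA1A655

s_0 = plaintext = 0xC66139
s_1 = Round(s_0, k_0) = 0x52A793
s_2 = Round(s_1, k_1) = 0xA1A655
s_3 = Round(s_2, k_2) = 0x4983B8
s_4 = Round(s_3, k_3) = 0x6BC547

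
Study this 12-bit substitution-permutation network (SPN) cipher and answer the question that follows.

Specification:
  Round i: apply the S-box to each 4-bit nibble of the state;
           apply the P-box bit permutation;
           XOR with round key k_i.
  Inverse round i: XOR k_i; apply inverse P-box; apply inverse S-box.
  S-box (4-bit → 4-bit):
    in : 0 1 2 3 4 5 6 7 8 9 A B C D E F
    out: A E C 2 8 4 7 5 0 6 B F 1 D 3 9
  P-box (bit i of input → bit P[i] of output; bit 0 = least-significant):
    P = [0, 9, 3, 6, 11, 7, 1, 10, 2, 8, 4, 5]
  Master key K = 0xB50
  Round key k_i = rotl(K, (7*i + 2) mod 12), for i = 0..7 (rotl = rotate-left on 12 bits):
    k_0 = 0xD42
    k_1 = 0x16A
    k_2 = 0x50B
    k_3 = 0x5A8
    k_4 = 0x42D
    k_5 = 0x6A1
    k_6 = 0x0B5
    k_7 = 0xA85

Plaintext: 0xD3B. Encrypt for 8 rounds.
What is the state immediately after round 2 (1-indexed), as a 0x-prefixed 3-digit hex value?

s_0 = plaintext = 0xD3B
s_1 = Round(s_0, k_0) = 0xFBF
s_2 = Round(s_1, k_1) = 0xD8D
s_3 = Round(s_2, k_2) = 0x576
s_4 = Round(s_3, k_3) = 0xFB3
s_5 = Round(s_4, k_4) = 0xA8B
s_6 = Round(s_5, k_5) = 0x5CC
s_7 = Round(s_6, k_6) = 0x8A4
s_8 = Round(s_7, k_7) = 0x645

0xD8D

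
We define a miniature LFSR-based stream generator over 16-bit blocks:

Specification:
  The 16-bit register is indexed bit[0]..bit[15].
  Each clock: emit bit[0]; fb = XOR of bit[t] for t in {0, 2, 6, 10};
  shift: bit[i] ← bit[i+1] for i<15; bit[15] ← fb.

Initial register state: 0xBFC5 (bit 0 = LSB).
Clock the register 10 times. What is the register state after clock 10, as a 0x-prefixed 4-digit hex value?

0xF92F

reg_0 = 0xBFC5
clock 1: out=1, reg = 0x5FE2
clock 2: out=0, reg = 0x2FF1
clock 3: out=1, reg = 0x97F8
clock 4: out=0, reg = 0x4BFC
clock 5: out=0, reg = 0x25FE
clock 6: out=0, reg = 0x92FF
clock 7: out=1, reg = 0xC97F
clock 8: out=1, reg = 0xE4BF
clock 9: out=1, reg = 0xF25F
clock 10: out=1, reg = 0xF92F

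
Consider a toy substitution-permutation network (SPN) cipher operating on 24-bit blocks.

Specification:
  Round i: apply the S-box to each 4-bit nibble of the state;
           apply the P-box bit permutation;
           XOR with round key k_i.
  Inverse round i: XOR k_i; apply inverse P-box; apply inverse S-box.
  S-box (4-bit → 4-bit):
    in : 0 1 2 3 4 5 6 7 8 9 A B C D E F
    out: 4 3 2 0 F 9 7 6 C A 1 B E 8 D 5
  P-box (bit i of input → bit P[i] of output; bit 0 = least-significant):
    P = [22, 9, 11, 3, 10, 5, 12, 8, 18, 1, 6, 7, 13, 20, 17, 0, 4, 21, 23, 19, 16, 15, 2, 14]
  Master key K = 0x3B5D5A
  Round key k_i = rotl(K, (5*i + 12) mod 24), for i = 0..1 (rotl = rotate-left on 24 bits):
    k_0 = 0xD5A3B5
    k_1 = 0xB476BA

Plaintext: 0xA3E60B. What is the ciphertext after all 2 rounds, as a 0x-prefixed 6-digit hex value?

s_0 = plaintext = 0xA3E60B
s_1 = Round(s_0, k_0) = 0x9291FE
s_2 = Round(s_1, k_1) = 0xC0AAB1

0xC0AAB1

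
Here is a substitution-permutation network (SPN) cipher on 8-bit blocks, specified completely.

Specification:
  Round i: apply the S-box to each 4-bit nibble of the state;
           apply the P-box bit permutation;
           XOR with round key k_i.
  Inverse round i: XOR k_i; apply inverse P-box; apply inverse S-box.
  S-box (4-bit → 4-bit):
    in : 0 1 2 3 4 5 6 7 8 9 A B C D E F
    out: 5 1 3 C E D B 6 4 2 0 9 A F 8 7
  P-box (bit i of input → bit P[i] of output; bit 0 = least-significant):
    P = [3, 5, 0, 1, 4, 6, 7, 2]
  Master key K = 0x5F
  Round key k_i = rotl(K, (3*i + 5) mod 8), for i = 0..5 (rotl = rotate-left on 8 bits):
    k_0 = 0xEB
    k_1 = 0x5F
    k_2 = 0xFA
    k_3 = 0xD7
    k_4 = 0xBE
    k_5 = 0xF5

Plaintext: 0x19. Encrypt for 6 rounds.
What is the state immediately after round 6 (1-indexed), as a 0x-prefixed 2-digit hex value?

0xE6

s_0 = plaintext = 0x19
s_1 = Round(s_0, k_0) = 0xDB
s_2 = Round(s_1, k_1) = 0x81
s_3 = Round(s_2, k_2) = 0x72
s_4 = Round(s_3, k_3) = 0x3F
s_5 = Round(s_4, k_4) = 0x13
s_6 = Round(s_5, k_5) = 0xE6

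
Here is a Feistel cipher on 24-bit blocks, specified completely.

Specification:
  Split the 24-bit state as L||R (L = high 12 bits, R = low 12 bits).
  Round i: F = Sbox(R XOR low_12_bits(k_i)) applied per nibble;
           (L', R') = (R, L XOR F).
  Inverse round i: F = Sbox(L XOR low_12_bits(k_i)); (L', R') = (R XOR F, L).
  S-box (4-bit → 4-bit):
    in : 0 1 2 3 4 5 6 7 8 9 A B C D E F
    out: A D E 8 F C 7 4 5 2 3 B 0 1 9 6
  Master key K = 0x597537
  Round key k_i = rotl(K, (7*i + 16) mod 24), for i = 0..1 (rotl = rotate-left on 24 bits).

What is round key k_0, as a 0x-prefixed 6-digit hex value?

K = 0x597537
k_0 = rotl(K, (7*0+16) mod 24) = rotl(K, 16) = 0x375975

0x375975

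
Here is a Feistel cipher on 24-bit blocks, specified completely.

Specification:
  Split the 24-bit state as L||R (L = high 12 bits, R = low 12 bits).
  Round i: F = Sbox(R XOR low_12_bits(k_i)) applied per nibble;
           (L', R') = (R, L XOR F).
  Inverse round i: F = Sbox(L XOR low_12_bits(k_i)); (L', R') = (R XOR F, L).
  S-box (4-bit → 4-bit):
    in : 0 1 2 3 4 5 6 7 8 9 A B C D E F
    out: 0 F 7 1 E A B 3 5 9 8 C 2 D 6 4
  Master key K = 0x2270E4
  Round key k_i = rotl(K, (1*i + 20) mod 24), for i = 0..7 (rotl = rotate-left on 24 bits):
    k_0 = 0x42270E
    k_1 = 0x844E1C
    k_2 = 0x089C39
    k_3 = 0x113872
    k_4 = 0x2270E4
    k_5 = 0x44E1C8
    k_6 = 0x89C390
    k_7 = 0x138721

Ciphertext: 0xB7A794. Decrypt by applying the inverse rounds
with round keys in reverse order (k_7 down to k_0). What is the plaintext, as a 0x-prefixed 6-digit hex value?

0x34770E

s_0 = ciphertext = 0xB7A794
s_1 = InvRound(s_0, k_7) = 0x538B7A
s_2 = InvRound(s_1, k_6) = 0x0FF538
s_3 = InvRound(s_2, k_5) = 0xA2B0FF
s_4 = InvRound(s_3, k_4) = 0x8DBA2B
s_5 = InvRound(s_4, k_3) = 0xAA28DB
s_6 = InvRound(s_5, k_2) = 0x347AA2
s_7 = InvRound(s_6, k_1) = 0x70E347
s_8 = InvRound(s_7, k_0) = 0x34770E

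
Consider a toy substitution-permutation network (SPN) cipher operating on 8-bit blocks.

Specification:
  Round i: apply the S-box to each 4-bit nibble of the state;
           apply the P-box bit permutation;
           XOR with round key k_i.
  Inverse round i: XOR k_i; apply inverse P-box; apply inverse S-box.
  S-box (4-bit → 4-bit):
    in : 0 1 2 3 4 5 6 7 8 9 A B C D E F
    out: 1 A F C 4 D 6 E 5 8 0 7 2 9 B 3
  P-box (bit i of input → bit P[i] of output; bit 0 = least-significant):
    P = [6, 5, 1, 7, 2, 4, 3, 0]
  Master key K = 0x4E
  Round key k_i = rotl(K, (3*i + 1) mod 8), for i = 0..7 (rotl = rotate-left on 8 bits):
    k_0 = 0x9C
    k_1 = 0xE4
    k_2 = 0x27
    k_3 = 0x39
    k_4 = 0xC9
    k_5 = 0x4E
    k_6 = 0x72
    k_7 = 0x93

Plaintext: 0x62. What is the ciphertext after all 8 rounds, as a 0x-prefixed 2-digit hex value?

0xF8

s_0 = plaintext = 0x62
s_1 = Round(s_0, k_0) = 0x66
s_2 = Round(s_1, k_1) = 0xDE
s_3 = Round(s_2, k_2) = 0xC2
s_4 = Round(s_3, k_3) = 0xCB
s_5 = Round(s_4, k_4) = 0xBB
s_6 = Round(s_5, k_5) = 0x30
s_7 = Round(s_6, k_6) = 0x3B
s_8 = Round(s_7, k_7) = 0xF8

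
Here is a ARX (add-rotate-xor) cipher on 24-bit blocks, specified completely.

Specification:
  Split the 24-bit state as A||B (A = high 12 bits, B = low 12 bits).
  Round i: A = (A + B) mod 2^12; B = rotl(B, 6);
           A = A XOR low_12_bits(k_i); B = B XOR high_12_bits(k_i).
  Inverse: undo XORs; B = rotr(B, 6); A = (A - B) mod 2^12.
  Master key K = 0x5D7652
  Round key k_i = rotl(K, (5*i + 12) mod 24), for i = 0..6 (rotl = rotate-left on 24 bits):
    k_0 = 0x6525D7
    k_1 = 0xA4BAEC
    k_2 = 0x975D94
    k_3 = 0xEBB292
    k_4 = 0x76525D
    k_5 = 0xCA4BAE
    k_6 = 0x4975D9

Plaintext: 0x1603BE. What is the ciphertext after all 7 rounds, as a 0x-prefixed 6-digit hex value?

0x81D67A

s_0 = plaintext = 0x1603BE
s_1 = Round(s_0, k_0) = 0x0C99DC
s_2 = Round(s_1, k_1) = 0x049D6C
s_3 = Round(s_2, k_2) = 0x021240
s_4 = Round(s_3, k_3) = 0x0F3EB2
s_5 = Round(s_4, k_4) = 0xDF8BDF
s_6 = Round(s_5, k_5) = 0x279B4B
s_7 = Round(s_6, k_6) = 0x81D67A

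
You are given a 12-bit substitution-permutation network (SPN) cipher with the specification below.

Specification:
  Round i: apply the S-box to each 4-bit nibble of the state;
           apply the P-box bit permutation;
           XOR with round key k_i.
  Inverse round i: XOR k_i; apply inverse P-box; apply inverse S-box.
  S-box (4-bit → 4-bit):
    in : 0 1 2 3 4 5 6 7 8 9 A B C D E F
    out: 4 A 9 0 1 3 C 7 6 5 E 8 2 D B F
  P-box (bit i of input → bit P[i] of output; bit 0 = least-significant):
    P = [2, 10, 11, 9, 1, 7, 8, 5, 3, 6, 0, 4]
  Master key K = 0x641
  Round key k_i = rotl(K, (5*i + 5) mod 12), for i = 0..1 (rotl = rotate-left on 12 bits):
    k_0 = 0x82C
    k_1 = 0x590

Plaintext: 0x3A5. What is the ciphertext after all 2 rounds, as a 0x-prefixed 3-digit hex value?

0x809

s_0 = plaintext = 0x3A5
s_1 = Round(s_0, k_0) = 0xD88
s_2 = Round(s_1, k_1) = 0x809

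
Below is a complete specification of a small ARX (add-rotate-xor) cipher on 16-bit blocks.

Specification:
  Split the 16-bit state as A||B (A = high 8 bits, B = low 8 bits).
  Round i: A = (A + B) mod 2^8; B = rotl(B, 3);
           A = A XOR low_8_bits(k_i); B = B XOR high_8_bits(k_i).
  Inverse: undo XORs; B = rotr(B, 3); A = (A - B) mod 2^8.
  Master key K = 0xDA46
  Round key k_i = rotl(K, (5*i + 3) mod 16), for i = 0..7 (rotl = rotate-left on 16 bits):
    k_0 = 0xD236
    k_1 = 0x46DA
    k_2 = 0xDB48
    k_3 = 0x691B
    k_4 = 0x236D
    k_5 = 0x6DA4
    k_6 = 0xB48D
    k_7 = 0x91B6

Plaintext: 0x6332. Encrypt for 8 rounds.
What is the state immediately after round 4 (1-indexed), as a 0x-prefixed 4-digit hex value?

0x12A0

s_0 = plaintext = 0x6332
s_1 = Round(s_0, k_0) = 0xA343
s_2 = Round(s_1, k_1) = 0x3C5C
s_3 = Round(s_2, k_2) = 0xD039
s_4 = Round(s_3, k_3) = 0x12A0
s_5 = Round(s_4, k_4) = 0xDF26
s_6 = Round(s_5, k_5) = 0xA15C
s_7 = Round(s_6, k_6) = 0x7056
s_8 = Round(s_7, k_7) = 0x7023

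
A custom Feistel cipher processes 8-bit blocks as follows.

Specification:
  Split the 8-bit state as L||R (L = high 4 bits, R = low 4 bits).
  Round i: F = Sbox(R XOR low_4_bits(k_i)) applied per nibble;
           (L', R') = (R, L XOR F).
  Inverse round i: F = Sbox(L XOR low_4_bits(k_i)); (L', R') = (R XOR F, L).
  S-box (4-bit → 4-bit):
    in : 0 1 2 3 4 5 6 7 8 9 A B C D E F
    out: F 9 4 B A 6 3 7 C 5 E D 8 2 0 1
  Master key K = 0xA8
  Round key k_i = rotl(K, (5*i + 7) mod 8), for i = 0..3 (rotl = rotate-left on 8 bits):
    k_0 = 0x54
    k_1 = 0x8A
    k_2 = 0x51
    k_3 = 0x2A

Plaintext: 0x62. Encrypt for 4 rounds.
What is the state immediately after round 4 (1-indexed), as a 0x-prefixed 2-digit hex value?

0x1E

s_0 = plaintext = 0x62
s_1 = Round(s_0, k_0) = 0x25
s_2 = Round(s_1, k_1) = 0x53
s_3 = Round(s_2, k_2) = 0x31
s_4 = Round(s_3, k_3) = 0x1E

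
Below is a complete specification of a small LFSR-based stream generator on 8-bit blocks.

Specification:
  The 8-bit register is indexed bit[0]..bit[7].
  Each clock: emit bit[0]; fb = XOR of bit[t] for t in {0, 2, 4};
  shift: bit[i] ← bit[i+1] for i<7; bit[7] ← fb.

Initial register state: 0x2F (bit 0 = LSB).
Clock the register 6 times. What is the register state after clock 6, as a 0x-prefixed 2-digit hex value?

0x18

reg_0 = 0x2F
clock 1: out=1, reg = 0x17
clock 2: out=1, reg = 0x8B
clock 3: out=1, reg = 0xC5
clock 4: out=1, reg = 0x62
clock 5: out=0, reg = 0x31
clock 6: out=1, reg = 0x18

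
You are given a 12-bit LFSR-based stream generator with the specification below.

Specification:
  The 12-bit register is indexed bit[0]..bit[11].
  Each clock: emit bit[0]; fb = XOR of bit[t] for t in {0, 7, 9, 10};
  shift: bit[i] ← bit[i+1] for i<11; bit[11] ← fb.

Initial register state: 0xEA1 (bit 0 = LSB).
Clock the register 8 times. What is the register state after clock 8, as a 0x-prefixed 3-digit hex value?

0x18E

reg_0 = 0xEA1
clock 1: out=1, reg = 0x750
clock 2: out=0, reg = 0x3A8
clock 3: out=0, reg = 0x1D4
clock 4: out=0, reg = 0x8EA
clock 5: out=0, reg = 0xC75
clock 6: out=1, reg = 0x63A
clock 7: out=0, reg = 0x31D
clock 8: out=1, reg = 0x18E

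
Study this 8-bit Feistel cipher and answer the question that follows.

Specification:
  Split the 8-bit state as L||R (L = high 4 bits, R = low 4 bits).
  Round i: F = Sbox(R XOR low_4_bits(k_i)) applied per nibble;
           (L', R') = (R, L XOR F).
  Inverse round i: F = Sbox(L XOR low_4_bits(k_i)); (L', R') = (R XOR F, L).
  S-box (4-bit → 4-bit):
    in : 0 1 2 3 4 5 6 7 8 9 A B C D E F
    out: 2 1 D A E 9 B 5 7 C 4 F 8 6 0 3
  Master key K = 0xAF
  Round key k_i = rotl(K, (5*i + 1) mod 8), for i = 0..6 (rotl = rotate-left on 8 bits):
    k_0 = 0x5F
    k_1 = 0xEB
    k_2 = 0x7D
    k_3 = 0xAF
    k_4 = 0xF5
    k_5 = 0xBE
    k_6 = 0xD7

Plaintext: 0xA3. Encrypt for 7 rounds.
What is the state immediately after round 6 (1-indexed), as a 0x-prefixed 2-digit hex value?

s_0 = plaintext = 0xA3
s_1 = Round(s_0, k_0) = 0x32
s_2 = Round(s_1, k_1) = 0x2F
s_3 = Round(s_2, k_2) = 0xFF
s_4 = Round(s_3, k_3) = 0xFD
s_5 = Round(s_4, k_4) = 0xD8
s_6 = Round(s_5, k_5) = 0x86
s_7 = Round(s_6, k_6) = 0x69

0x86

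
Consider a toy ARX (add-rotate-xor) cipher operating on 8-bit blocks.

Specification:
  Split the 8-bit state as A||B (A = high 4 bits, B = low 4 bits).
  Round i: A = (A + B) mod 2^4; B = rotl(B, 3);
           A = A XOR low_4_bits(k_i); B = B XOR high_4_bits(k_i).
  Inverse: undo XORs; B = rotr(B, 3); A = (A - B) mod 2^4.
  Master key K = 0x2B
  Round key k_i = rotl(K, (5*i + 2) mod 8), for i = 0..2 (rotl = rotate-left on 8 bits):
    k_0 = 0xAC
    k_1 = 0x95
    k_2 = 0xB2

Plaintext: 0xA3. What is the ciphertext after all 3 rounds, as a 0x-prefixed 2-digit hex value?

0x3B

s_0 = plaintext = 0xA3
s_1 = Round(s_0, k_0) = 0x13
s_2 = Round(s_1, k_1) = 0x10
s_3 = Round(s_2, k_2) = 0x3B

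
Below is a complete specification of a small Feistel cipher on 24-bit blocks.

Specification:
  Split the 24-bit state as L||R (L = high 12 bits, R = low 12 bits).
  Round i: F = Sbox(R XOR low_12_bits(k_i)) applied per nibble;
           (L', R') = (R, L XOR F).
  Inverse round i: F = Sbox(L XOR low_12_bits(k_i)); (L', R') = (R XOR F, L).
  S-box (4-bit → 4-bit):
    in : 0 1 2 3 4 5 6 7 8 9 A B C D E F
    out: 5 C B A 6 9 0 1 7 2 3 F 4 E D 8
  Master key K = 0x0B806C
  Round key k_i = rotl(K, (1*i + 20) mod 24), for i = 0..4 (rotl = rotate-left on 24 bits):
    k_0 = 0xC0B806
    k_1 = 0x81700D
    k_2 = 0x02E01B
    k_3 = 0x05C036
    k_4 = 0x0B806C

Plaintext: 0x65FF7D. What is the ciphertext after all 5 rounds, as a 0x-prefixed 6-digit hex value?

0xDAF45D

s_0 = plaintext = 0x65FF7D
s_1 = Round(s_0, k_0) = 0xF7D740
s_2 = Round(s_1, k_1) = 0x740E13
s_3 = Round(s_2, k_2) = 0xE13A17
s_4 = Round(s_3, k_3) = 0xA17DAF
s_5 = Round(s_4, k_4) = 0xDAF45D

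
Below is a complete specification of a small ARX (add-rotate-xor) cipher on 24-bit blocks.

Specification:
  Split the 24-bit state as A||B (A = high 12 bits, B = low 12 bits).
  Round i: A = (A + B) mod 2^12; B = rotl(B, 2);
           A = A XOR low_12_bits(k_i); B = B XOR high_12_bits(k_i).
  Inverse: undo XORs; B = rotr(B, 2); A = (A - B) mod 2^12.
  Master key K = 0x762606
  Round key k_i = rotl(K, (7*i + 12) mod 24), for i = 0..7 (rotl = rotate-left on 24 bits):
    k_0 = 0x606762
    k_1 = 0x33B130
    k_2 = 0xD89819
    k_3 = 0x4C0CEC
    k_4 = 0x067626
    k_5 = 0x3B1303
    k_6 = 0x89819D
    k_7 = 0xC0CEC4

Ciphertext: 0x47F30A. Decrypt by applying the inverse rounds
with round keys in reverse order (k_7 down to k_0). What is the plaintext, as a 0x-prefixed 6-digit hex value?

0xCDFA3B

s_0 = ciphertext = 0x47F30A
s_1 = InvRound(s_0, k_7) = 0xEFABC1
s_2 = InvRound(s_1, k_6) = 0xA914D6
s_3 = InvRound(s_2, k_5) = 0xBB9DD9
s_4 = InvRound(s_3, k_4) = 0x230B6F
s_5 = InvRound(s_4, k_3) = 0xEF1FEB
s_6 = InvRound(s_5, k_2) = 0xE50898
s_7 = InvRound(s_6, k_1) = 0x078EE8
s_8 = InvRound(s_7, k_0) = 0xCDFA3B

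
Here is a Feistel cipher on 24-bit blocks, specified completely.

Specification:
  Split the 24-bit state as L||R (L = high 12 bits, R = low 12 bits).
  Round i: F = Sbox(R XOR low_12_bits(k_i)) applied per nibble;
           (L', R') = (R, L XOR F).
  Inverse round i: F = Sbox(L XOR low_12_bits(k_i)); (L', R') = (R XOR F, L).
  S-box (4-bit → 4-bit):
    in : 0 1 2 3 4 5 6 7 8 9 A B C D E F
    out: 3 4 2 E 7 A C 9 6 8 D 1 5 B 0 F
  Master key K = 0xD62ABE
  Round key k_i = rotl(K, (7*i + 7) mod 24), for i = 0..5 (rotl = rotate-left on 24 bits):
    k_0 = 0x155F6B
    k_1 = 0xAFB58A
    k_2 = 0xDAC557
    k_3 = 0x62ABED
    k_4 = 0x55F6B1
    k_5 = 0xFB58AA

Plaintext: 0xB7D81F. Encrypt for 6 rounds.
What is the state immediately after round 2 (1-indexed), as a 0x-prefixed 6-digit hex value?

0x2EA1DC

s_0 = plaintext = 0xB7D81F
s_1 = Round(s_0, k_0) = 0x81F2EA
s_2 = Round(s_1, k_1) = 0x2EA1DC
s_3 = Round(s_2, k_2) = 0x1DC58B
s_4 = Round(s_3, k_3) = 0x58B110
s_5 = Round(s_4, k_4) = 0x110C5F
s_6 = Round(s_5, k_5) = 0xC5F6EA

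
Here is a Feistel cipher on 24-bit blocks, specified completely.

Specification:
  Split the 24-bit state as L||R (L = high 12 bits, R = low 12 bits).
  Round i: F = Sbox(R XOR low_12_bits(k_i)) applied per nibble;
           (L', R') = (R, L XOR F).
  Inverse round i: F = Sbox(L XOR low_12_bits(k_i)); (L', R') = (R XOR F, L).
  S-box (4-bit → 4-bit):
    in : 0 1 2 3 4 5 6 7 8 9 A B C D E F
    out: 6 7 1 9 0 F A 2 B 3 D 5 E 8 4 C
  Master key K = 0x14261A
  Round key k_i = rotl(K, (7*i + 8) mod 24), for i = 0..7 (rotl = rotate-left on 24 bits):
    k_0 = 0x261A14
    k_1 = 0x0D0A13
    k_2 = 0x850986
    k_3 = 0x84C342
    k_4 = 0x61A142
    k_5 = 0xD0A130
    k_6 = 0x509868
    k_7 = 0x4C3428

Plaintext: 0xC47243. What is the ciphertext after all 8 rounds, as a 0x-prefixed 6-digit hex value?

s_0 = plaintext = 0xC47243
s_1 = Round(s_0, k_0) = 0x2437B5
s_2 = Round(s_1, k_1) = 0x7B5A99
s_3 = Round(s_2, k_2) = 0xA99EC9
s_4 = Round(s_3, k_3) = 0xEC922C
s_5 = Round(s_4, k_4) = 0x22C76D
s_6 = Round(s_5, k_5) = 0x76D8D4
s_7 = Round(s_6, k_6) = 0x8D4133
s_8 = Round(s_7, k_7) = 0x1337A1

0x1337A1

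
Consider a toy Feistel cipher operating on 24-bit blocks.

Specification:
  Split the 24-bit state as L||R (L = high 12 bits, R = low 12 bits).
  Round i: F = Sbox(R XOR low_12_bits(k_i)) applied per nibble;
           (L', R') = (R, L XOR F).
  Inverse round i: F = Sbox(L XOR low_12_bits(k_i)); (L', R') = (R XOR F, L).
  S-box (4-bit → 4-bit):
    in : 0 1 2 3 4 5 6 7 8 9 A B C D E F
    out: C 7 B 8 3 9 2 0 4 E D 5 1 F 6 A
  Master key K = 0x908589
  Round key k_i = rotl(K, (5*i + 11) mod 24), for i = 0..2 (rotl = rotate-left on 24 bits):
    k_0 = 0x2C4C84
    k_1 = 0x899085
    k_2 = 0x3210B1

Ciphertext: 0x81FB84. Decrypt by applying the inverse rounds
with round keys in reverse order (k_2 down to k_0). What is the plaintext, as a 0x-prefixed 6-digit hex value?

s_0 = ciphertext = 0x81FB84
s_1 = InvRound(s_0, k_2) = 0xF5281F
s_2 = InvRound(s_1, k_1) = 0x2EFF52
s_3 = InvRound(s_2, k_0) = 0x9772EF

0x9772EF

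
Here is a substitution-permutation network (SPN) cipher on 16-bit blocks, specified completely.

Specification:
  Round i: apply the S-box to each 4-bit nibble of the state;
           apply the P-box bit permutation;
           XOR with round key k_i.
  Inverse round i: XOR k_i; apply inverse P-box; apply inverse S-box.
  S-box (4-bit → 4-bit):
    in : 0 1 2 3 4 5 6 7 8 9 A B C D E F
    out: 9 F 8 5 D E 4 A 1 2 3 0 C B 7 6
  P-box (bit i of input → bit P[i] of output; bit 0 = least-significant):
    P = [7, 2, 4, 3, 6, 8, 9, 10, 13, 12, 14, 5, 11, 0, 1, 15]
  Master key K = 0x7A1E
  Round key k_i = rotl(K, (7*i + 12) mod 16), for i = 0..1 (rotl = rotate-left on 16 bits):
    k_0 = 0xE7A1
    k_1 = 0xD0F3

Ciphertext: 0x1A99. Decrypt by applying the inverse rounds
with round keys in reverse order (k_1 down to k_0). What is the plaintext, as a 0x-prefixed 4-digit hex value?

s_0 = ciphertext = 0x1A99
s_1 = InvRound(s_0, k_1) = 0x4C32
s_2 = InvRound(s_1, k_0) = 0x18F3

0x18F3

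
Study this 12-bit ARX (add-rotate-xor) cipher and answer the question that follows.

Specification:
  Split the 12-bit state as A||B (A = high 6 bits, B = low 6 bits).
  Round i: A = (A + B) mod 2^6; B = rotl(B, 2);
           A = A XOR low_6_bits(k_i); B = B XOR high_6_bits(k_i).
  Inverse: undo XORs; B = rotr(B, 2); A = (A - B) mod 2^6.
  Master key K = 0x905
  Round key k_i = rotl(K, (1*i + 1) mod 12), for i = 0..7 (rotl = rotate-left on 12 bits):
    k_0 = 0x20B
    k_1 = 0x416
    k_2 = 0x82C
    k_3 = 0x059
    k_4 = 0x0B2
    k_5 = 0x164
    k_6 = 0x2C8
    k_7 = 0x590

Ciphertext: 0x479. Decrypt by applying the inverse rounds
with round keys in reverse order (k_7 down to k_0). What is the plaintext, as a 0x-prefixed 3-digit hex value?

s_0 = ciphertext = 0x479
s_1 = InvRound(s_0, k_7) = 0x1BB
s_2 = InvRound(s_1, k_6) = 0x08C
s_3 = InvRound(s_2, k_5) = 0x512
s_4 = InvRound(s_3, k_4) = 0x884
s_5 = InvRound(s_4, k_3) = 0xA91
s_6 = InvRound(s_5, k_2) = 0xA9C
s_7 = InvRound(s_6, k_1) = 0xE43
s_8 = InvRound(s_7, k_0) = 0x032

0x032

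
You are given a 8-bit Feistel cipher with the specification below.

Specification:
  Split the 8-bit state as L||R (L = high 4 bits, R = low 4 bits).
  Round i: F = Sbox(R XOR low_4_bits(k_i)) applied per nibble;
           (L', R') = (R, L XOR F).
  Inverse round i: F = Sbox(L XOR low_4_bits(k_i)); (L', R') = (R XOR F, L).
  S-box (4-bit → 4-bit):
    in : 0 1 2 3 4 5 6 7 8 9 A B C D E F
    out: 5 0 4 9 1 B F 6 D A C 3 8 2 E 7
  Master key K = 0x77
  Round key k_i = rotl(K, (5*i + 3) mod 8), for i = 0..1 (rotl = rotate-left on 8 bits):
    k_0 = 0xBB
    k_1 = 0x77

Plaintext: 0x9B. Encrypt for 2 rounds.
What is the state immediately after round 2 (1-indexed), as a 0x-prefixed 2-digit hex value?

s_0 = plaintext = 0x9B
s_1 = Round(s_0, k_0) = 0xBC
s_2 = Round(s_1, k_1) = 0xC8

0xC8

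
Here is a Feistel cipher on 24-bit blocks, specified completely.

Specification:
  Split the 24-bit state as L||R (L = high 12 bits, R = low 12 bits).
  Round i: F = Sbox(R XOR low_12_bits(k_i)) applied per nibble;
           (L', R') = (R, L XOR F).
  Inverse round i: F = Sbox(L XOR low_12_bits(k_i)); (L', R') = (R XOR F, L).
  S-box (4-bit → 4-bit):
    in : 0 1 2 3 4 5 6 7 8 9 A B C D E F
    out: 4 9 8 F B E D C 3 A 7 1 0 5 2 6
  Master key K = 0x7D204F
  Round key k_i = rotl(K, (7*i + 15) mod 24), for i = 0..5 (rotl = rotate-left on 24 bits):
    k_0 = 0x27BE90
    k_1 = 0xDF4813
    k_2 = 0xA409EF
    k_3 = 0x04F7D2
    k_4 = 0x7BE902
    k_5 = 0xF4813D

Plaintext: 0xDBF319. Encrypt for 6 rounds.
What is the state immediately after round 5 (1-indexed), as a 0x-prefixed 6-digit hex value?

0x2A9B15

s_0 = plaintext = 0xDBF319
s_1 = Round(s_0, k_0) = 0x319885
s_2 = Round(s_1, k_1) = 0x8857B4
s_3 = Round(s_2, k_2) = 0x7B4A64
s_4 = Round(s_3, k_3) = 0xA642A9
s_5 = Round(s_4, k_4) = 0x2A9B15
s_6 = Round(s_5, k_5) = 0xB1552A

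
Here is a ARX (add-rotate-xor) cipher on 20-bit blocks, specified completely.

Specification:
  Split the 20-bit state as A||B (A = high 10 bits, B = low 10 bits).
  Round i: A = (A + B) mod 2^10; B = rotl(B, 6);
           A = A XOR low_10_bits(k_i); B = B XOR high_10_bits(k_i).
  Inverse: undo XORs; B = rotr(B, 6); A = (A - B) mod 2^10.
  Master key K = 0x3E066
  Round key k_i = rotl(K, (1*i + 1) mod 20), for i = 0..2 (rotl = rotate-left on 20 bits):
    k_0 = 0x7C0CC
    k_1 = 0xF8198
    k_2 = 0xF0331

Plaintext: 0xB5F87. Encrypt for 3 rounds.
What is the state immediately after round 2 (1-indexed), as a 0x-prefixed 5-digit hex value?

0xC09E0

s_0 = plaintext = 0xB5F87
s_1 = Round(s_0, k_0) = 0xA4808
s_2 = Round(s_1, k_1) = 0xC09E0
s_3 = Round(s_2, k_2) = 0xF4FDE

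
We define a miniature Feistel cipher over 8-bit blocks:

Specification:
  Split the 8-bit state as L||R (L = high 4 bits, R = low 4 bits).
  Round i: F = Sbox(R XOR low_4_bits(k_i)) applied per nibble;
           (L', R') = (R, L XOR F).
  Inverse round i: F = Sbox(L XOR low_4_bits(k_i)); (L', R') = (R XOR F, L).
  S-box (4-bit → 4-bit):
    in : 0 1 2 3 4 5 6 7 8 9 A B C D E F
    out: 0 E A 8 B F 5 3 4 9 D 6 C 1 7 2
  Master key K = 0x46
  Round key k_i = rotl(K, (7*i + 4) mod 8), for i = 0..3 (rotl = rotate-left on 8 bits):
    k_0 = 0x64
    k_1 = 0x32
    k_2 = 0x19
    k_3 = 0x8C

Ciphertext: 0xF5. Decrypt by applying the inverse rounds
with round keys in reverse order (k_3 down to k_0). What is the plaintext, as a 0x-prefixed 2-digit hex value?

0x88

s_0 = ciphertext = 0xF5
s_1 = InvRound(s_0, k_3) = 0xDF
s_2 = InvRound(s_1, k_2) = 0x4D
s_3 = InvRound(s_2, k_1) = 0x84
s_4 = InvRound(s_3, k_0) = 0x88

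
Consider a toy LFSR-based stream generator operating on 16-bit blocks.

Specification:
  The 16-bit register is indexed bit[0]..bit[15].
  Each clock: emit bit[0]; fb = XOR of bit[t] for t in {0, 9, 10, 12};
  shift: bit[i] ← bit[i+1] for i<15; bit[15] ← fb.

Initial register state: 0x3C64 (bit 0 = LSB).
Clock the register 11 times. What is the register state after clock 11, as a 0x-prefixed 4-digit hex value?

0x72C7

reg_0 = 0x3C64
clock 1: out=0, reg = 0x1E32
clock 2: out=0, reg = 0x8F19
clock 3: out=1, reg = 0xC78C
clock 4: out=0, reg = 0x63C6
clock 5: out=0, reg = 0xB1E3
clock 6: out=1, reg = 0x58F1
clock 7: out=1, reg = 0x2C78
clock 8: out=0, reg = 0x963C
clock 9: out=0, reg = 0xCB1E
clock 10: out=0, reg = 0xE58F
clock 11: out=1, reg = 0x72C7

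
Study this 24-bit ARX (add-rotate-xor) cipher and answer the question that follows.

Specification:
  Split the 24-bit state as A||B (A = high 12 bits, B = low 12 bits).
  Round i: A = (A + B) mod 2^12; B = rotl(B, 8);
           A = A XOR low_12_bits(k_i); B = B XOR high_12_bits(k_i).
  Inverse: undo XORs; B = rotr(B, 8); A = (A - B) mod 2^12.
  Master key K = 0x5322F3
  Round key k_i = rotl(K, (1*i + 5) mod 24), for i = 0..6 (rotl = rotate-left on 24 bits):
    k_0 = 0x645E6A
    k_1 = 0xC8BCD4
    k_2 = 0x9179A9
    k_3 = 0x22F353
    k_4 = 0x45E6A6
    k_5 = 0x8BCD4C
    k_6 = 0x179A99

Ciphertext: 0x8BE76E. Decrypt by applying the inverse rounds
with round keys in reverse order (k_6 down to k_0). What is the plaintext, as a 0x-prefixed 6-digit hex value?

0x5853F4

s_0 = ciphertext = 0x8BE76E
s_1 = InvRound(s_0, k_6) = 0x0B1176
s_2 = InvRound(s_1, k_5) = 0x154CA9
s_3 = InvRound(s_2, k_4) = 0x87AF78
s_4 = InvRound(s_3, k_3) = 0x5AC57D
s_5 = InvRound(s_4, k_2) = 0x5596AC
s_6 = InvRound(s_5, k_1) = 0x71327A
s_7 = InvRound(s_6, k_0) = 0x5853F4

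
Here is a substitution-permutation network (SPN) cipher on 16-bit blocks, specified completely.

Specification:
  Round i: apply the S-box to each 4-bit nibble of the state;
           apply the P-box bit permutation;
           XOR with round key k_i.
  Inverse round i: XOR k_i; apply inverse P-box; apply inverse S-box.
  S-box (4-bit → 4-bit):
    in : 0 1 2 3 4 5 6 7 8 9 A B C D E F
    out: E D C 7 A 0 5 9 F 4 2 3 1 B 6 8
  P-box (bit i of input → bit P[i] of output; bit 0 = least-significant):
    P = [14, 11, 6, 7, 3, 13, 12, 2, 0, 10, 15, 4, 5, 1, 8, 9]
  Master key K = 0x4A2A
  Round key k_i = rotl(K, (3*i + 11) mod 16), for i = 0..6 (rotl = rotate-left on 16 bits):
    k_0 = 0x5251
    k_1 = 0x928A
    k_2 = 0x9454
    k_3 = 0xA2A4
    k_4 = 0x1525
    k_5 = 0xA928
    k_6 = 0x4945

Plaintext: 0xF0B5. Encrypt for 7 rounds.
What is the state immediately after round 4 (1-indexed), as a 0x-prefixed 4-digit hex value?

0x3E93

s_0 = plaintext = 0xF0B5
s_1 = Round(s_0, k_0) = 0xF449
s_2 = Round(s_1, k_1) = 0xB4DE
s_3 = Round(s_2, k_2) = 0xB82A
s_4 = Round(s_3, k_3) = 0x3E93
s_5 = Round(s_4, k_4) = 0xC847
s_6 = Round(s_5, k_5) = 0x4D9D
s_7 = Round(s_6, k_6) = 0x17D6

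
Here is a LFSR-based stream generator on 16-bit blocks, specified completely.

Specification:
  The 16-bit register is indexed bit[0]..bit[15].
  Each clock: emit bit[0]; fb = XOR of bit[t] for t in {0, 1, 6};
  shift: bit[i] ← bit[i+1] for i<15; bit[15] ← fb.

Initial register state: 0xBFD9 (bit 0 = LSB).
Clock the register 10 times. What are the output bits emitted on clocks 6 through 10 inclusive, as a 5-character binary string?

01111

reg_0 = 0xBFD9
clock 1: out=1, reg = 0x5FEC
clock 2: out=0, reg = 0xAFF6
clock 3: out=0, reg = 0x57FB
clock 4: out=1, reg = 0xABFD
clock 5: out=1, reg = 0x55FE
clock 6: out=0, reg = 0x2AFF
clock 7: out=1, reg = 0x957F
clock 8: out=1, reg = 0xCABF
clock 9: out=1, reg = 0x655F
clock 10: out=1, reg = 0xB2AF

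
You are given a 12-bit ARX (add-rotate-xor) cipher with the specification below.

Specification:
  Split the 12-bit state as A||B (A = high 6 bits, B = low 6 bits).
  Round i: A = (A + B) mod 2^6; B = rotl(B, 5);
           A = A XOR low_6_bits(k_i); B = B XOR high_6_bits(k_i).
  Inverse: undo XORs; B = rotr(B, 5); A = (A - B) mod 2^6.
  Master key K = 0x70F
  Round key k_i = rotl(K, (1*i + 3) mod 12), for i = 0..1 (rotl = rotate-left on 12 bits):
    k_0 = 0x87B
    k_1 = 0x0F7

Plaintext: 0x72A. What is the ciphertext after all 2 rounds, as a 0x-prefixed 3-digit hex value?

0x199

s_0 = plaintext = 0x72A
s_1 = Round(s_0, k_0) = 0xF74
s_2 = Round(s_1, k_1) = 0x199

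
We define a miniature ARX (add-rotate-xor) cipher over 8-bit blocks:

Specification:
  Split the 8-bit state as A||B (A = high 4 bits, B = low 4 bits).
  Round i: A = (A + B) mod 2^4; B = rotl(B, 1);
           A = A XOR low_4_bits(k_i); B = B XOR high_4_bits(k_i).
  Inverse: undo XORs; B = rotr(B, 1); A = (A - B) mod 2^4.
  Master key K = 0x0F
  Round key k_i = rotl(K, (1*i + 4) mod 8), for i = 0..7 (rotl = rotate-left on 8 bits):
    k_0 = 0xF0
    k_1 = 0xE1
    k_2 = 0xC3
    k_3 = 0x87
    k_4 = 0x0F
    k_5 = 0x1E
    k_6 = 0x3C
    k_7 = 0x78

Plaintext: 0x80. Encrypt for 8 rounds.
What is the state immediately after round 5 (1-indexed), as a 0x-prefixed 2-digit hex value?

s_0 = plaintext = 0x80
s_1 = Round(s_0, k_0) = 0x8F
s_2 = Round(s_1, k_1) = 0x61
s_3 = Round(s_2, k_2) = 0x4E
s_4 = Round(s_3, k_3) = 0x55
s_5 = Round(s_4, k_4) = 0x5A
s_6 = Round(s_5, k_5) = 0x14
s_7 = Round(s_6, k_6) = 0x9B
s_8 = Round(s_7, k_7) = 0xC0

0x5A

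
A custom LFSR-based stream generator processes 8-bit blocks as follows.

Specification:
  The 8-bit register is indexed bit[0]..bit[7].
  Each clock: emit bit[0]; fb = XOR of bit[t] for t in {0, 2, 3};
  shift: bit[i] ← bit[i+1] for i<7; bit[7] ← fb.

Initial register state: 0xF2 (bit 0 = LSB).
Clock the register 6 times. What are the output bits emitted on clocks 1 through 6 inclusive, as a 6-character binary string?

reg_0 = 0xF2
clock 1: out=0, reg = 0x79
clock 2: out=1, reg = 0x3C
clock 3: out=0, reg = 0x1E
clock 4: out=0, reg = 0x0F
clock 5: out=1, reg = 0x87
clock 6: out=1, reg = 0x43

010011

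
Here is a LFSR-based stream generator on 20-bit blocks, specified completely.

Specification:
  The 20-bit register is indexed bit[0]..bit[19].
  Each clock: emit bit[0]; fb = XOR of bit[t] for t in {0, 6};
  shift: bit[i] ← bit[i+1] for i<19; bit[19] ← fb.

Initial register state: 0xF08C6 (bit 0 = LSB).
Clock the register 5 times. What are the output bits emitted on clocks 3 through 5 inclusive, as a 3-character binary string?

100

reg_0 = 0xF08C6
clock 1: out=0, reg = 0xF8463
clock 2: out=1, reg = 0x7C231
clock 3: out=1, reg = 0xBE118
clock 4: out=0, reg = 0x5F08C
clock 5: out=0, reg = 0x2F846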